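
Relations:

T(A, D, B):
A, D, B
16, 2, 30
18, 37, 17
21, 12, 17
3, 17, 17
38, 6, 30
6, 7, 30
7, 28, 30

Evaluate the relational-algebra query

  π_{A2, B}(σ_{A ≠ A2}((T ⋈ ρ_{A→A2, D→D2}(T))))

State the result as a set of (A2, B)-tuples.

{(16, 30), (18, 17), (21, 17), (3, 17), (38, 30), (6, 30), (7, 30)}

ρ[A→A2, D→D2]: schema becomes (A2, D2, B); tuples unchanged.
Natural join on B: {(16, 2, 30, 16, 2), (16, 2, 30, 38, 6), (16, 2, 30, 6, 7), (16, 2, 30, 7, 28), (18, 37, 17, 18, 37), (18, 37, 17, 21, 12), (18, 37, 17, 3, 17), (21, 12, 17, 18, 37), (21, 12, 17, 21, 12), (21, 12, 17, 3, 17), (3, 17, 17, 18, 37), (3, 17, 17, 21, 12), (3, 17, 17, 3, 17), (38, 6, 30, 16, 2), (38, 6, 30, 38, 6), (38, 6, 30, 6, 7), (38, 6, 30, 7, 28), (6, 7, 30, 16, 2), (6, 7, 30, 38, 6), (6, 7, 30, 6, 7), (6, 7, 30, 7, 28), (7, 28, 30, 16, 2), (7, 28, 30, 38, 6), (7, 28, 30, 6, 7), (7, 28, 30, 7, 28)}
Filtering on A ≠ A2 leaves {(16, 2, 30, 38, 6), (16, 2, 30, 6, 7), (16, 2, 30, 7, 28), (18, 37, 17, 21, 12), (18, 37, 17, 3, 17), (21, 12, 17, 18, 37), (21, 12, 17, 3, 17), (3, 17, 17, 18, 37), (3, 17, 17, 21, 12), (38, 6, 30, 16, 2), (38, 6, 30, 6, 7), (38, 6, 30, 7, 28), (6, 7, 30, 16, 2), (6, 7, 30, 38, 6), (6, 7, 30, 7, 28), (7, 28, 30, 16, 2), (7, 28, 30, 38, 6), (7, 28, 30, 6, 7)}.
Projecting to A2, B (11 duplicate(s) eliminated): {(16, 30), (18, 17), (21, 17), (3, 17), (38, 30), (6, 30), (7, 30)}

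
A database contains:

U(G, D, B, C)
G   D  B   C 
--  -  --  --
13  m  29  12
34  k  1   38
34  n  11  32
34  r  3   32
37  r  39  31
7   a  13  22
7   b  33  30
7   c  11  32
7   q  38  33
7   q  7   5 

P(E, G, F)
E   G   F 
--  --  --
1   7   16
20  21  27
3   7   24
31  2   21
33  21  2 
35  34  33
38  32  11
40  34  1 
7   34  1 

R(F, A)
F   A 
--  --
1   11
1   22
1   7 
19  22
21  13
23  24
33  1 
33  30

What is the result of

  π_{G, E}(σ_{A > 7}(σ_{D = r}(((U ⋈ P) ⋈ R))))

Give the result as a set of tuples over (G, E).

Natural join on G: {(34, k, 1, 38, 35, 33), (34, k, 1, 38, 40, 1), (34, k, 1, 38, 7, 1), (34, n, 11, 32, 35, 33), (34, n, 11, 32, 40, 1), (34, n, 11, 32, 7, 1), (34, r, 3, 32, 35, 33), (34, r, 3, 32, 40, 1), (34, r, 3, 32, 7, 1), (7, a, 13, 22, 1, 16), (7, a, 13, 22, 3, 24), (7, b, 33, 30, 1, 16), (7, b, 33, 30, 3, 24), (7, c, 11, 32, 1, 16), (7, c, 11, 32, 3, 24), (7, q, 38, 33, 1, 16), (7, q, 38, 33, 3, 24), (7, q, 7, 5, 1, 16), (7, q, 7, 5, 3, 24)}
Natural join on F: {(34, k, 1, 38, 35, 33, 1), (34, k, 1, 38, 35, 33, 30), (34, k, 1, 38, 40, 1, 11), (34, k, 1, 38, 40, 1, 22), (34, k, 1, 38, 40, 1, 7), (34, k, 1, 38, 7, 1, 11), (34, k, 1, 38, 7, 1, 22), (34, k, 1, 38, 7, 1, 7), (34, n, 11, 32, 35, 33, 1), (34, n, 11, 32, 35, 33, 30), (34, n, 11, 32, 40, 1, 11), (34, n, 11, 32, 40, 1, 22), (34, n, 11, 32, 40, 1, 7), (34, n, 11, 32, 7, 1, 11), (34, n, 11, 32, 7, 1, 22), (34, n, 11, 32, 7, 1, 7), (34, r, 3, 32, 35, 33, 1), (34, r, 3, 32, 35, 33, 30), (34, r, 3, 32, 40, 1, 11), (34, r, 3, 32, 40, 1, 22), (34, r, 3, 32, 40, 1, 7), (34, r, 3, 32, 7, 1, 11), (34, r, 3, 32, 7, 1, 22), (34, r, 3, 32, 7, 1, 7)}
Selection D = r: {(34, r, 3, 32, 35, 33, 1), (34, r, 3, 32, 35, 33, 30), (34, r, 3, 32, 40, 1, 11), (34, r, 3, 32, 40, 1, 22), (34, r, 3, 32, 40, 1, 7), (34, r, 3, 32, 7, 1, 11), (34, r, 3, 32, 7, 1, 22), (34, r, 3, 32, 7, 1, 7)}
Selection A > 7: {(34, r, 3, 32, 35, 33, 30), (34, r, 3, 32, 40, 1, 11), (34, r, 3, 32, 40, 1, 22), (34, r, 3, 32, 7, 1, 11), (34, r, 3, 32, 7, 1, 22)}
Projecting to G, E (2 duplicate(s) eliminated): {(34, 35), (34, 40), (34, 7)}

{(34, 35), (34, 40), (34, 7)}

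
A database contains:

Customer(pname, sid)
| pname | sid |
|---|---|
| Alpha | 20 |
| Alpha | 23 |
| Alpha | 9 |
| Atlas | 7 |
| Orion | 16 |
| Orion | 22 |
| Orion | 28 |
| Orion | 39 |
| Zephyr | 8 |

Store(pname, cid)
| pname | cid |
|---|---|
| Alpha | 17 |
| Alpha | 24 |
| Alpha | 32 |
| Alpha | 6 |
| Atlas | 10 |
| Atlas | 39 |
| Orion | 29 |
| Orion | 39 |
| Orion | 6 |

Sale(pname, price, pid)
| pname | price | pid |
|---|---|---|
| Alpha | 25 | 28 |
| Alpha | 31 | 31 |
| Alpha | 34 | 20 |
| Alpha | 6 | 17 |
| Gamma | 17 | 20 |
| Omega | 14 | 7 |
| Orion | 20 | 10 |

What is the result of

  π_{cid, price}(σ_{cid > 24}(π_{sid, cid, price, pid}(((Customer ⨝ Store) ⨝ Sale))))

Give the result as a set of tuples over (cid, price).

Customer ⋈ Store (natural join on pname): {(Alpha, 20, 17), (Alpha, 20, 24), (Alpha, 20, 32), (Alpha, 20, 6), (Alpha, 23, 17), (Alpha, 23, 24), (Alpha, 23, 32), (Alpha, 23, 6), (Alpha, 9, 17), (Alpha, 9, 24), (Alpha, 9, 32), (Alpha, 9, 6), (Atlas, 7, 10), (Atlas, 7, 39), (Orion, 16, 29), (Orion, 16, 39), (Orion, 16, 6), (Orion, 22, 29), (Orion, 22, 39), (Orion, 22, 6), (Orion, 28, 29), (Orion, 28, 39), (Orion, 28, 6), (Orion, 39, 29), (Orion, 39, 39), (Orion, 39, 6)}
(Customer ⨝ Store) ⋈ Sale (natural join on pname): {(Alpha, 20, 17, 25, 28), (Alpha, 20, 17, 31, 31), (Alpha, 20, 17, 34, 20), (Alpha, 20, 17, 6, 17), (Alpha, 20, 24, 25, 28), (Alpha, 20, 24, 31, 31), (Alpha, 20, 24, 34, 20), (Alpha, 20, 24, 6, 17), (Alpha, 20, 32, 25, 28), (Alpha, 20, 32, 31, 31), (Alpha, 20, 32, 34, 20), (Alpha, 20, 32, 6, 17), (Alpha, 20, 6, 25, 28), (Alpha, 20, 6, 31, 31), (Alpha, 20, 6, 34, 20), (Alpha, 20, 6, 6, 17), (Alpha, 23, 17, 25, 28), (Alpha, 23, 17, 31, 31), (Alpha, 23, 17, 34, 20), (Alpha, 23, 17, 6, 17), (Alpha, 23, 24, 25, 28), (Alpha, 23, 24, 31, 31), (Alpha, 23, 24, 34, 20), (Alpha, 23, 24, 6, 17), (Alpha, 23, 32, 25, 28), (Alpha, 23, 32, 31, 31), (Alpha, 23, 32, 34, 20), (Alpha, 23, 32, 6, 17), (Alpha, 23, 6, 25, 28), (Alpha, 23, 6, 31, 31), (Alpha, 23, 6, 34, 20), (Alpha, 23, 6, 6, 17), (Alpha, 9, 17, 25, 28), (Alpha, 9, 17, 31, 31), (Alpha, 9, 17, 34, 20), (Alpha, 9, 17, 6, 17), (Alpha, 9, 24, 25, 28), (Alpha, 9, 24, 31, 31), (Alpha, 9, 24, 34, 20), (Alpha, 9, 24, 6, 17), (Alpha, 9, 32, 25, 28), (Alpha, 9, 32, 31, 31), (Alpha, 9, 32, 34, 20), (Alpha, 9, 32, 6, 17), (Alpha, 9, 6, 25, 28), (Alpha, 9, 6, 31, 31), (Alpha, 9, 6, 34, 20), (Alpha, 9, 6, 6, 17), (Orion, 16, 29, 20, 10), (Orion, 16, 39, 20, 10), (Orion, 16, 6, 20, 10), (Orion, 22, 29, 20, 10), (Orion, 22, 39, 20, 10), (Orion, 22, 6, 20, 10), (Orion, 28, 29, 20, 10), (Orion, 28, 39, 20, 10), (Orion, 28, 6, 20, 10), (Orion, 39, 29, 20, 10), (Orion, 39, 39, 20, 10), (Orion, 39, 6, 20, 10)}
Projecting to sid, cid, price, pid: {(16, 29, 20, 10), (16, 39, 20, 10), (16, 6, 20, 10), (20, 17, 25, 28), (20, 17, 31, 31), (20, 17, 34, 20), (20, 17, 6, 17), (20, 24, 25, 28), (20, 24, 31, 31), (20, 24, 34, 20), (20, 24, 6, 17), (20, 32, 25, 28), (20, 32, 31, 31), (20, 32, 34, 20), (20, 32, 6, 17), (20, 6, 25, 28), (20, 6, 31, 31), (20, 6, 34, 20), (20, 6, 6, 17), (22, 29, 20, 10), (22, 39, 20, 10), (22, 6, 20, 10), (23, 17, 25, 28), (23, 17, 31, 31), (23, 17, 34, 20), (23, 17, 6, 17), (23, 24, 25, 28), (23, 24, 31, 31), (23, 24, 34, 20), (23, 24, 6, 17), (23, 32, 25, 28), (23, 32, 31, 31), (23, 32, 34, 20), (23, 32, 6, 17), (23, 6, 25, 28), (23, 6, 31, 31), (23, 6, 34, 20), (23, 6, 6, 17), (28, 29, 20, 10), (28, 39, 20, 10), (28, 6, 20, 10), (39, 29, 20, 10), (39, 39, 20, 10), (39, 6, 20, 10), (9, 17, 25, 28), (9, 17, 31, 31), (9, 17, 34, 20), (9, 17, 6, 17), (9, 24, 25, 28), (9, 24, 31, 31), (9, 24, 34, 20), (9, 24, 6, 17), (9, 32, 25, 28), (9, 32, 31, 31), (9, 32, 34, 20), (9, 32, 6, 17), (9, 6, 25, 28), (9, 6, 31, 31), (9, 6, 34, 20), (9, 6, 6, 17)}
Selection cid > 24: {(16, 29, 20, 10), (16, 39, 20, 10), (20, 32, 25, 28), (20, 32, 31, 31), (20, 32, 34, 20), (20, 32, 6, 17), (22, 29, 20, 10), (22, 39, 20, 10), (23, 32, 25, 28), (23, 32, 31, 31), (23, 32, 34, 20), (23, 32, 6, 17), (28, 29, 20, 10), (28, 39, 20, 10), (39, 29, 20, 10), (39, 39, 20, 10), (9, 32, 25, 28), (9, 32, 31, 31), (9, 32, 34, 20), (9, 32, 6, 17)}
Projecting to cid, price (14 duplicate(s) eliminated): {(29, 20), (32, 25), (32, 31), (32, 34), (32, 6), (39, 20)}

{(29, 20), (32, 25), (32, 31), (32, 34), (32, 6), (39, 20)}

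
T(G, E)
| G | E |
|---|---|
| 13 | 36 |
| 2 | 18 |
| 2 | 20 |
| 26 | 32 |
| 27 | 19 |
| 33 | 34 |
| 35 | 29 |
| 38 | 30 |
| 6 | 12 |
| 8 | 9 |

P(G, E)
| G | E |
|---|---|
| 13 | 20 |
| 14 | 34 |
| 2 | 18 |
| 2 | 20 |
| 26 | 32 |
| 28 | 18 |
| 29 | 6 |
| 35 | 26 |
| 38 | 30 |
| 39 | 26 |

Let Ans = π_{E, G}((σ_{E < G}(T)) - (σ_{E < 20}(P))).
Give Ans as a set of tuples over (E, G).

{(19, 27), (29, 35), (30, 38)}

Selection E < G: {(27, 19), (35, 29), (38, 30)}
Selection E < 20: {(2, 18), (28, 18), (29, 6)}
Difference: {(27, 19), (35, 29), (38, 30)} with {(2, 18), (28, 18), (29, 6)} → {(27, 19), (35, 29), (38, 30)}
Projecting to E, G: {(19, 27), (29, 35), (30, 38)}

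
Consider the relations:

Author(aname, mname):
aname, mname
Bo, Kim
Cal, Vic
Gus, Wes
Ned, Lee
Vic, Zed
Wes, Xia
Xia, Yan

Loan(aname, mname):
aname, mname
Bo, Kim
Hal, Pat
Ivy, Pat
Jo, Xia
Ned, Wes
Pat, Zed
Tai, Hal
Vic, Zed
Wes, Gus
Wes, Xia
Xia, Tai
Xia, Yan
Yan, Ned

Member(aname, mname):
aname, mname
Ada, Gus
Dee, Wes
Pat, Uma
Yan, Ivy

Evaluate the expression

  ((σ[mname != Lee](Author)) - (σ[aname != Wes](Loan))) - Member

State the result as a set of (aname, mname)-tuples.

{(Cal, Vic), (Gus, Wes), (Wes, Xia)}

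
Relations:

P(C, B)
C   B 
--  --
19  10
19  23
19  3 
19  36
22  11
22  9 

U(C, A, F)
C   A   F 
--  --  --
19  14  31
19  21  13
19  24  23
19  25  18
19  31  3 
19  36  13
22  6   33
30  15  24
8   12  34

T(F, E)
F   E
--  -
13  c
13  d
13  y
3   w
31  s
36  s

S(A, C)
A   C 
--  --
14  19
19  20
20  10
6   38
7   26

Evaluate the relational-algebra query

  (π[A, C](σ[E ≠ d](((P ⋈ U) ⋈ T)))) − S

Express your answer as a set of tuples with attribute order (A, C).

Joining P and U on C yields {(19, 10, 14, 31), (19, 10, 21, 13), (19, 10, 24, 23), (19, 10, 25, 18), (19, 10, 31, 3), (19, 10, 36, 13), (19, 23, 14, 31), (19, 23, 21, 13), (19, 23, 24, 23), (19, 23, 25, 18), (19, 23, 31, 3), (19, 23, 36, 13), (19, 3, 14, 31), (19, 3, 21, 13), (19, 3, 24, 23), (19, 3, 25, 18), (19, 3, 31, 3), (19, 3, 36, 13), (19, 36, 14, 31), (19, 36, 21, 13), (19, 36, 24, 23), (19, 36, 25, 18), (19, 36, 31, 3), (19, 36, 36, 13), (22, 11, 6, 33), (22, 9, 6, 33)}.
Joining (P ⋈ U) and T on F yields {(19, 10, 14, 31, s), (19, 10, 21, 13, c), (19, 10, 21, 13, d), (19, 10, 21, 13, y), (19, 10, 31, 3, w), (19, 10, 36, 13, c), (19, 10, 36, 13, d), (19, 10, 36, 13, y), (19, 23, 14, 31, s), (19, 23, 21, 13, c), (19, 23, 21, 13, d), (19, 23, 21, 13, y), (19, 23, 31, 3, w), (19, 23, 36, 13, c), (19, 23, 36, 13, d), (19, 23, 36, 13, y), (19, 3, 14, 31, s), (19, 3, 21, 13, c), (19, 3, 21, 13, d), (19, 3, 21, 13, y), (19, 3, 31, 3, w), (19, 3, 36, 13, c), (19, 3, 36, 13, d), (19, 3, 36, 13, y), (19, 36, 14, 31, s), (19, 36, 21, 13, c), (19, 36, 21, 13, d), (19, 36, 21, 13, y), (19, 36, 31, 3, w), (19, 36, 36, 13, c), (19, 36, 36, 13, d), (19, 36, 36, 13, y)}.
Selection E ≠ d: {(19, 10, 14, 31, s), (19, 10, 21, 13, c), (19, 10, 21, 13, y), (19, 10, 31, 3, w), (19, 10, 36, 13, c), (19, 10, 36, 13, y), (19, 23, 14, 31, s), (19, 23, 21, 13, c), (19, 23, 21, 13, y), (19, 23, 31, 3, w), (19, 23, 36, 13, c), (19, 23, 36, 13, y), (19, 3, 14, 31, s), (19, 3, 21, 13, c), (19, 3, 21, 13, y), (19, 3, 31, 3, w), (19, 3, 36, 13, c), (19, 3, 36, 13, y), (19, 36, 14, 31, s), (19, 36, 21, 13, c), (19, 36, 21, 13, y), (19, 36, 31, 3, w), (19, 36, 36, 13, c), (19, 36, 36, 13, y)}
π[A, C]: project onto (A, C) (20 duplicate(s) eliminated) → {(14, 19), (21, 19), (31, 19), (36, 19)}
Difference: {(14, 19), (21, 19), (31, 19), (36, 19)} with {(14, 19), (19, 20), (20, 10), (6, 38), (7, 26)} → {(21, 19), (31, 19), (36, 19)}

{(21, 19), (31, 19), (36, 19)}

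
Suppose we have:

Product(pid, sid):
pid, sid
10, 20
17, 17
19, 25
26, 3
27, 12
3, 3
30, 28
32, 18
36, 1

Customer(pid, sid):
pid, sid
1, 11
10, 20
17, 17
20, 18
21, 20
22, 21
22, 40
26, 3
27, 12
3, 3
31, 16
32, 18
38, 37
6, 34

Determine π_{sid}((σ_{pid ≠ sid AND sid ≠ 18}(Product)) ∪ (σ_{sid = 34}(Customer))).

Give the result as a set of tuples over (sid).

{1, 12, 20, 25, 28, 3, 34}

Apply σ_{pid ≠ sid AND sid ≠ 18}; surviving tuples: {(10, 20), (19, 25), (26, 3), (27, 12), (30, 28), (36, 1)}
Apply σ_{sid = 34}; surviving tuples: {(6, 34)}
Set union of the two operands is {(10, 20), (19, 25), (26, 3), (27, 12), (30, 28), (36, 1), (6, 34)}.
π_{sid} gives {1, 12, 20, 25, 28, 3, 34}.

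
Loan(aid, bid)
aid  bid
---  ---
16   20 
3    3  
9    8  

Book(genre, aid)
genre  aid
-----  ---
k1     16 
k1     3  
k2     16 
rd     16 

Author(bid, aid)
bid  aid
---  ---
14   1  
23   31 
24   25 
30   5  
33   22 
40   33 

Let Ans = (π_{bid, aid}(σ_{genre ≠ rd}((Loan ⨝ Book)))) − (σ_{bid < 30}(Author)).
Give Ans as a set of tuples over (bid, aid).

Loan ⋈ Book (natural join on aid): {(16, 20, k1), (16, 20, k2), (16, 20, rd), (3, 3, k1)}
σ[genre ≠ rd]: keep tuples satisfying genre ≠ rd → {(16, 20, k1), (16, 20, k2), (3, 3, k1)}
Projecting to bid, aid (1 duplicate(s) eliminated): {(20, 16), (3, 3)}
σ[bid < 30]: keep tuples satisfying bid < 30 → {(14, 1), (23, 31), (24, 25)}
Set difference of the two operands is {(20, 16), (3, 3)}.

{(20, 16), (3, 3)}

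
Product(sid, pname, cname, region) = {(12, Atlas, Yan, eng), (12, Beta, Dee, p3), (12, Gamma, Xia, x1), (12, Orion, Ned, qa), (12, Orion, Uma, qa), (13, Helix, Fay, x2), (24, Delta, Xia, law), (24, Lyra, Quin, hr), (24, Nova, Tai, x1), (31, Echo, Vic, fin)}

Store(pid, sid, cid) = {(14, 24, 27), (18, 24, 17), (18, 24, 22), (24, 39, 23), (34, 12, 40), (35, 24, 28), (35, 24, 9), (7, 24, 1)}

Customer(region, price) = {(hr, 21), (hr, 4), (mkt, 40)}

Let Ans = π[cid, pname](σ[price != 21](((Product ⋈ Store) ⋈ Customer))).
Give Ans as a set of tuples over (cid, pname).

{(1, Lyra), (17, Lyra), (22, Lyra), (27, Lyra), (28, Lyra), (9, Lyra)}

Natural join on sid: {(12, Atlas, Yan, eng, 34, 40), (12, Beta, Dee, p3, 34, 40), (12, Gamma, Xia, x1, 34, 40), (12, Orion, Ned, qa, 34, 40), (12, Orion, Uma, qa, 34, 40), (24, Delta, Xia, law, 14, 27), (24, Delta, Xia, law, 18, 17), (24, Delta, Xia, law, 18, 22), (24, Delta, Xia, law, 35, 28), (24, Delta, Xia, law, 35, 9), (24, Delta, Xia, law, 7, 1), (24, Lyra, Quin, hr, 14, 27), (24, Lyra, Quin, hr, 18, 17), (24, Lyra, Quin, hr, 18, 22), (24, Lyra, Quin, hr, 35, 28), (24, Lyra, Quin, hr, 35, 9), (24, Lyra, Quin, hr, 7, 1), (24, Nova, Tai, x1, 14, 27), (24, Nova, Tai, x1, 18, 17), (24, Nova, Tai, x1, 18, 22), (24, Nova, Tai, x1, 35, 28), (24, Nova, Tai, x1, 35, 9), (24, Nova, Tai, x1, 7, 1)}
Natural join on region: {(24, Lyra, Quin, hr, 14, 27, 21), (24, Lyra, Quin, hr, 14, 27, 4), (24, Lyra, Quin, hr, 18, 17, 21), (24, Lyra, Quin, hr, 18, 17, 4), (24, Lyra, Quin, hr, 18, 22, 21), (24, Lyra, Quin, hr, 18, 22, 4), (24, Lyra, Quin, hr, 35, 28, 21), (24, Lyra, Quin, hr, 35, 28, 4), (24, Lyra, Quin, hr, 35, 9, 21), (24, Lyra, Quin, hr, 35, 9, 4), (24, Lyra, Quin, hr, 7, 1, 21), (24, Lyra, Quin, hr, 7, 1, 4)}
σ[price != 21]: keep tuples satisfying price != 21 → {(24, Lyra, Quin, hr, 14, 27, 4), (24, Lyra, Quin, hr, 18, 17, 4), (24, Lyra, Quin, hr, 18, 22, 4), (24, Lyra, Quin, hr, 35, 28, 4), (24, Lyra, Quin, hr, 35, 9, 4), (24, Lyra, Quin, hr, 7, 1, 4)}
π[cid, pname]: project onto (cid, pname) → {(1, Lyra), (17, Lyra), (22, Lyra), (27, Lyra), (28, Lyra), (9, Lyra)}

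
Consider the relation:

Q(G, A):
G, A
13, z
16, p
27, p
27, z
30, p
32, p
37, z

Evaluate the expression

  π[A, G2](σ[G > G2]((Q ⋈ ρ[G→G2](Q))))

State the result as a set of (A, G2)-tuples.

{(p, 16), (p, 27), (p, 30), (z, 13), (z, 27)}

ρ[G→G2]: schema becomes (G2, A); tuples unchanged.
Joining Q and ρ[G→G2](Q) on A yields {(13, z, 13), (13, z, 27), (13, z, 37), (16, p, 16), (16, p, 27), (16, p, 30), (16, p, 32), (27, p, 16), (27, p, 27), (27, p, 30), (27, p, 32), (27, z, 13), (27, z, 27), (27, z, 37), (30, p, 16), (30, p, 27), (30, p, 30), (30, p, 32), (32, p, 16), (32, p, 27), (32, p, 30), (32, p, 32), (37, z, 13), (37, z, 27), (37, z, 37)}.
σ[G > G2]: keep tuples satisfying G > G2 → {(27, p, 16), (27, z, 13), (30, p, 16), (30, p, 27), (32, p, 16), (32, p, 27), (32, p, 30), (37, z, 13), (37, z, 27)}
π[A, G2]: project onto (A, G2) (4 duplicate(s) eliminated) → {(p, 16), (p, 27), (p, 30), (z, 13), (z, 27)}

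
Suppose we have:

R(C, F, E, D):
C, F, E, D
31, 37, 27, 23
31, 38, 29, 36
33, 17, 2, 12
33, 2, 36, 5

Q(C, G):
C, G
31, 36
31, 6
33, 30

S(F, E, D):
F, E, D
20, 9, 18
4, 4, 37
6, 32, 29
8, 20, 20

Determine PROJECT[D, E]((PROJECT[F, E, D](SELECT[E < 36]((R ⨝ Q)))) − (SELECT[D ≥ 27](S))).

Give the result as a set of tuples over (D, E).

Joining R and Q on C yields {(31, 37, 27, 23, 36), (31, 37, 27, 23, 6), (31, 38, 29, 36, 36), (31, 38, 29, 36, 6), (33, 17, 2, 12, 30), (33, 2, 36, 5, 30)}.
Apply σ_{E < 36}; surviving tuples: {(31, 37, 27, 23, 36), (31, 37, 27, 23, 6), (31, 38, 29, 36, 36), (31, 38, 29, 36, 6), (33, 17, 2, 12, 30)}
π[F, E, D]: project onto (F, E, D) (2 duplicate(s) eliminated) → {(17, 2, 12), (37, 27, 23), (38, 29, 36)}
Apply σ_{D ≥ 27}; surviving tuples: {(4, 4, 37), (6, 32, 29)}
Taking the difference: {(17, 2, 12), (37, 27, 23), (38, 29, 36)}
π[D, E]: project onto (D, E) → {(12, 2), (23, 27), (36, 29)}

{(12, 2), (23, 27), (36, 29)}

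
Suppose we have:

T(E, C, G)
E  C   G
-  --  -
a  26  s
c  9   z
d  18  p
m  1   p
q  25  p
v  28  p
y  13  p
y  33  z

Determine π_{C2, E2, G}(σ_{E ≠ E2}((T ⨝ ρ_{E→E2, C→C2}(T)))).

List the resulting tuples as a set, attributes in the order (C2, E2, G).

ρ[E→E2, C→C2]: schema becomes (E2, C2, G); tuples unchanged.
T ⋈ ρ_{E→E2, C→C2}(T) (natural join on G): {(a, 26, s, a, 26), (c, 9, z, c, 9), (c, 9, z, y, 33), (d, 18, p, d, 18), (d, 18, p, m, 1), (d, 18, p, q, 25), (d, 18, p, v, 28), (d, 18, p, y, 13), (m, 1, p, d, 18), (m, 1, p, m, 1), (m, 1, p, q, 25), (m, 1, p, v, 28), (m, 1, p, y, 13), (q, 25, p, d, 18), (q, 25, p, m, 1), (q, 25, p, q, 25), (q, 25, p, v, 28), (q, 25, p, y, 13), (v, 28, p, d, 18), (v, 28, p, m, 1), (v, 28, p, q, 25), (v, 28, p, v, 28), (v, 28, p, y, 13), (y, 13, p, d, 18), (y, 13, p, m, 1), (y, 13, p, q, 25), (y, 13, p, v, 28), (y, 13, p, y, 13), (y, 33, z, c, 9), (y, 33, z, y, 33)}
Filtering on E ≠ E2 leaves {(c, 9, z, y, 33), (d, 18, p, m, 1), (d, 18, p, q, 25), (d, 18, p, v, 28), (d, 18, p, y, 13), (m, 1, p, d, 18), (m, 1, p, q, 25), (m, 1, p, v, 28), (m, 1, p, y, 13), (q, 25, p, d, 18), (q, 25, p, m, 1), (q, 25, p, v, 28), (q, 25, p, y, 13), (v, 28, p, d, 18), (v, 28, p, m, 1), (v, 28, p, q, 25), (v, 28, p, y, 13), (y, 13, p, d, 18), (y, 13, p, m, 1), (y, 13, p, q, 25), (y, 13, p, v, 28), (y, 33, z, c, 9)}.
π_{C2, E2, G} gives {(1, m, p), (13, y, p), (18, d, p), (25, q, p), (28, v, p), (33, y, z), (9, c, z)} (15 duplicate(s) eliminated).

{(1, m, p), (13, y, p), (18, d, p), (25, q, p), (28, v, p), (33, y, z), (9, c, z)}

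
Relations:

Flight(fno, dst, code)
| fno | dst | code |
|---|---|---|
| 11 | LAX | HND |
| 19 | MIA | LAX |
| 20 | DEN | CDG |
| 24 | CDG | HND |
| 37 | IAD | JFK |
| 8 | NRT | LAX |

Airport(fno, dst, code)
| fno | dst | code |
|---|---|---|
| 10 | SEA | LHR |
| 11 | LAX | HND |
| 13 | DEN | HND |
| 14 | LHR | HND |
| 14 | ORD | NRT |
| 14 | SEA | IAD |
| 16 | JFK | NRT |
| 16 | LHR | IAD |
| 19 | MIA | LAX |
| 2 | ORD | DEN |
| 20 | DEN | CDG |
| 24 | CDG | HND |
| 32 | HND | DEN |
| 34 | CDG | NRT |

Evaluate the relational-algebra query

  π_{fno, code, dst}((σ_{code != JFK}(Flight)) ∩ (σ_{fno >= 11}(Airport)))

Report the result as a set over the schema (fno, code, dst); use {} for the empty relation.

Apply σ_{code != JFK}; surviving tuples: {(11, LAX, HND), (19, MIA, LAX), (20, DEN, CDG), (24, CDG, HND), (8, NRT, LAX)}
Apply σ_{fno >= 11}; surviving tuples: {(11, LAX, HND), (13, DEN, HND), (14, LHR, HND), (14, ORD, NRT), (14, SEA, IAD), (16, JFK, NRT), (16, LHR, IAD), (19, MIA, LAX), (20, DEN, CDG), (24, CDG, HND), (32, HND, DEN), (34, CDG, NRT)}
Intersection: {(11, LAX, HND), (19, MIA, LAX), (20, DEN, CDG), (24, CDG, HND), (8, NRT, LAX)} with {(11, LAX, HND), (13, DEN, HND), (14, LHR, HND), (14, ORD, NRT), (14, SEA, IAD), (16, JFK, NRT), (16, LHR, IAD), (19, MIA, LAX), (20, DEN, CDG), (24, CDG, HND), (32, HND, DEN), (34, CDG, NRT)} → {(11, LAX, HND), (19, MIA, LAX), (20, DEN, CDG), (24, CDG, HND)}
π[fno, code, dst]: project onto (fno, code, dst) → {(11, HND, LAX), (19, LAX, MIA), (20, CDG, DEN), (24, HND, CDG)}

{(11, HND, LAX), (19, LAX, MIA), (20, CDG, DEN), (24, HND, CDG)}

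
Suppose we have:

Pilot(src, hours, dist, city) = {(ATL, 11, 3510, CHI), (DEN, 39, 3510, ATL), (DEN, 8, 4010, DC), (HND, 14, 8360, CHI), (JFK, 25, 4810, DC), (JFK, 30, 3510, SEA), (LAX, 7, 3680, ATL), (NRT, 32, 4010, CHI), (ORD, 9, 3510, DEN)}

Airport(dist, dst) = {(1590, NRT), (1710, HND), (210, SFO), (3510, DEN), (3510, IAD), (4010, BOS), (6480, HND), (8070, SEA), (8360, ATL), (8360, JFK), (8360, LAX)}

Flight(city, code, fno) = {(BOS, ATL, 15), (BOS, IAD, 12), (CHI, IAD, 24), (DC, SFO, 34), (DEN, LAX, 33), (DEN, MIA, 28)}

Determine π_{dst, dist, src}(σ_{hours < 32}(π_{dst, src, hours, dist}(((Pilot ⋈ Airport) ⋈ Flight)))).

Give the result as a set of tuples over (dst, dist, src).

Joining Pilot and Airport on dist yields {(ATL, 11, 3510, CHI, DEN), (ATL, 11, 3510, CHI, IAD), (DEN, 39, 3510, ATL, DEN), (DEN, 39, 3510, ATL, IAD), (DEN, 8, 4010, DC, BOS), (HND, 14, 8360, CHI, ATL), (HND, 14, 8360, CHI, JFK), (HND, 14, 8360, CHI, LAX), (JFK, 30, 3510, SEA, DEN), (JFK, 30, 3510, SEA, IAD), (NRT, 32, 4010, CHI, BOS), (ORD, 9, 3510, DEN, DEN), (ORD, 9, 3510, DEN, IAD)}.
Joining (Pilot ⋈ Airport) and Flight on city yields {(ATL, 11, 3510, CHI, DEN, IAD, 24), (ATL, 11, 3510, CHI, IAD, IAD, 24), (DEN, 8, 4010, DC, BOS, SFO, 34), (HND, 14, 8360, CHI, ATL, IAD, 24), (HND, 14, 8360, CHI, JFK, IAD, 24), (HND, 14, 8360, CHI, LAX, IAD, 24), (NRT, 32, 4010, CHI, BOS, IAD, 24), (ORD, 9, 3510, DEN, DEN, LAX, 33), (ORD, 9, 3510, DEN, DEN, MIA, 28), (ORD, 9, 3510, DEN, IAD, LAX, 33), (ORD, 9, 3510, DEN, IAD, MIA, 28)}.
π_{dst, src, hours, dist} gives {(ATL, HND, 14, 8360), (BOS, DEN, 8, 4010), (BOS, NRT, 32, 4010), (DEN, ATL, 11, 3510), (DEN, ORD, 9, 3510), (IAD, ATL, 11, 3510), (IAD, ORD, 9, 3510), (JFK, HND, 14, 8360), (LAX, HND, 14, 8360)} (2 duplicate(s) eliminated).
Selection hours < 32: {(ATL, HND, 14, 8360), (BOS, DEN, 8, 4010), (DEN, ATL, 11, 3510), (DEN, ORD, 9, 3510), (IAD, ATL, 11, 3510), (IAD, ORD, 9, 3510), (JFK, HND, 14, 8360), (LAX, HND, 14, 8360)}
π_{dst, dist, src} gives {(ATL, 8360, HND), (BOS, 4010, DEN), (DEN, 3510, ATL), (DEN, 3510, ORD), (IAD, 3510, ATL), (IAD, 3510, ORD), (JFK, 8360, HND), (LAX, 8360, HND)}.

{(ATL, 8360, HND), (BOS, 4010, DEN), (DEN, 3510, ATL), (DEN, 3510, ORD), (IAD, 3510, ATL), (IAD, 3510, ORD), (JFK, 8360, HND), (LAX, 8360, HND)}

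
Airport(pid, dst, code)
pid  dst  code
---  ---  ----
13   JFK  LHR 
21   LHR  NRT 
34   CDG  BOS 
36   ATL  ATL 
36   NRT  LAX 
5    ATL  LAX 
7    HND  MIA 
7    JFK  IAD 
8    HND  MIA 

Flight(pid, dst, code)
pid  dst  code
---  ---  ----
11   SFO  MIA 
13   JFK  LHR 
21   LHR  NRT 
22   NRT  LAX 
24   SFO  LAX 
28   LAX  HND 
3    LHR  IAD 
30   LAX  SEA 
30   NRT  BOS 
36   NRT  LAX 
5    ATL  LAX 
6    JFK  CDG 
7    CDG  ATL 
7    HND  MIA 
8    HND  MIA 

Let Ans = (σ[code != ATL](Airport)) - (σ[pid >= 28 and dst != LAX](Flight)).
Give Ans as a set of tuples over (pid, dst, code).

{(13, JFK, LHR), (21, LHR, NRT), (34, CDG, BOS), (5, ATL, LAX), (7, HND, MIA), (7, JFK, IAD), (8, HND, MIA)}

Selection code != ATL: {(13, JFK, LHR), (21, LHR, NRT), (34, CDG, BOS), (36, NRT, LAX), (5, ATL, LAX), (7, HND, MIA), (7, JFK, IAD), (8, HND, MIA)}
Selection pid >= 28 and dst != LAX: {(30, NRT, BOS), (36, NRT, LAX)}
Taking the difference: {(13, JFK, LHR), (21, LHR, NRT), (34, CDG, BOS), (5, ATL, LAX), (7, HND, MIA), (7, JFK, IAD), (8, HND, MIA)}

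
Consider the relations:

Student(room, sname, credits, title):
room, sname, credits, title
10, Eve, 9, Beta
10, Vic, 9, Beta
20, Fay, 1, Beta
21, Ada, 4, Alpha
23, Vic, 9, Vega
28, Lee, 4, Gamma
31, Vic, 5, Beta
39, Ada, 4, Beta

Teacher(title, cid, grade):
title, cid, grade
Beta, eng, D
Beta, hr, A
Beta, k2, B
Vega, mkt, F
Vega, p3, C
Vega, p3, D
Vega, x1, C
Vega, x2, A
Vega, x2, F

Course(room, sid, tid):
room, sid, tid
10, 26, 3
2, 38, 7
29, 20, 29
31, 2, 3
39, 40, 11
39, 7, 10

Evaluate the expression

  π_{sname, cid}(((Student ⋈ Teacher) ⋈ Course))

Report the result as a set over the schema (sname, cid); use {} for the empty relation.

{(Ada, eng), (Ada, hr), (Ada, k2), (Eve, eng), (Eve, hr), (Eve, k2), (Vic, eng), (Vic, hr), (Vic, k2)}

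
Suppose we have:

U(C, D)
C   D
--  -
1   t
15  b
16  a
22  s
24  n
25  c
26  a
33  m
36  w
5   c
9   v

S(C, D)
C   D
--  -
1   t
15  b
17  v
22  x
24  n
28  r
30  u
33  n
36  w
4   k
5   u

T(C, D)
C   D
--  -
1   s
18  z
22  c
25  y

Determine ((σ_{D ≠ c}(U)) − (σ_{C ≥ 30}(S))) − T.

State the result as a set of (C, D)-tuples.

Selection D ≠ c: {(1, t), (15, b), (16, a), (22, s), (24, n), (26, a), (33, m), (36, w), (9, v)}
Selection C ≥ 30: {(30, u), (33, n), (36, w)}
Taking the difference: {(1, t), (15, b), (16, a), (22, s), (24, n), (26, a), (33, m), (9, v)}
Taking the difference: {(1, t), (15, b), (16, a), (22, s), (24, n), (26, a), (33, m), (9, v)}

{(1, t), (15, b), (16, a), (22, s), (24, n), (26, a), (33, m), (9, v)}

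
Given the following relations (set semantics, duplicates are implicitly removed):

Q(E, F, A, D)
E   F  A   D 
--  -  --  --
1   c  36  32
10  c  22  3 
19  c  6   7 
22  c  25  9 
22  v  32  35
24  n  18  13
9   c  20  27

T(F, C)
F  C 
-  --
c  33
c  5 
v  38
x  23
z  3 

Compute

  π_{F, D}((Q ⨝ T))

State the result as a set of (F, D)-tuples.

Joining Q and T on F yields {(1, c, 36, 32, 33), (1, c, 36, 32, 5), (10, c, 22, 3, 33), (10, c, 22, 3, 5), (19, c, 6, 7, 33), (19, c, 6, 7, 5), (22, c, 25, 9, 33), (22, c, 25, 9, 5), (22, v, 32, 35, 38), (9, c, 20, 27, 33), (9, c, 20, 27, 5)}.
Keep only column(s) F, D (5 duplicate(s) eliminated): {(c, 27), (c, 3), (c, 32), (c, 7), (c, 9), (v, 35)}

{(c, 27), (c, 3), (c, 32), (c, 7), (c, 9), (v, 35)}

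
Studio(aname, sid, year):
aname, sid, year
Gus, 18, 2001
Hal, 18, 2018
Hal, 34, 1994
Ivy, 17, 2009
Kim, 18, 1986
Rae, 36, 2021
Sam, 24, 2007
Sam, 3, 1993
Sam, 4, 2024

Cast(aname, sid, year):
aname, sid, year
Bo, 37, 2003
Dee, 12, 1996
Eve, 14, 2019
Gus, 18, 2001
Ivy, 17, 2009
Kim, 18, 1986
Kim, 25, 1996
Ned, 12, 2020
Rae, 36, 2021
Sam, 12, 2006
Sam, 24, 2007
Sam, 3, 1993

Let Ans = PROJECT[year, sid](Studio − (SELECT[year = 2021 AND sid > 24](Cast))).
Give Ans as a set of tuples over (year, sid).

{(1986, 18), (1993, 3), (1994, 34), (2001, 18), (2007, 24), (2009, 17), (2018, 18), (2024, 4)}

Selection year = 2021 AND sid > 24: {(Rae, 36, 2021)}
Set difference of the two operands is {(Gus, 18, 2001), (Hal, 18, 2018), (Hal, 34, 1994), (Ivy, 17, 2009), (Kim, 18, 1986), (Sam, 24, 2007), (Sam, 3, 1993), (Sam, 4, 2024)}.
Keep only column(s) year, sid: {(1986, 18), (1993, 3), (1994, 34), (2001, 18), (2007, 24), (2009, 17), (2018, 18), (2024, 4)}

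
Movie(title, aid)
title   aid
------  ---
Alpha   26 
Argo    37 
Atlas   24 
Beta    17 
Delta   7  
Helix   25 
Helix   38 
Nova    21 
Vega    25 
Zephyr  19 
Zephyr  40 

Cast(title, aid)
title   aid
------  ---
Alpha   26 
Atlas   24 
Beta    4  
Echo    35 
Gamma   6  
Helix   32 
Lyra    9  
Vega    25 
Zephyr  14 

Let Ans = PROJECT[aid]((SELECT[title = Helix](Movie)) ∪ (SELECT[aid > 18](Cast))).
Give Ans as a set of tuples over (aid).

{24, 25, 26, 32, 35, 38}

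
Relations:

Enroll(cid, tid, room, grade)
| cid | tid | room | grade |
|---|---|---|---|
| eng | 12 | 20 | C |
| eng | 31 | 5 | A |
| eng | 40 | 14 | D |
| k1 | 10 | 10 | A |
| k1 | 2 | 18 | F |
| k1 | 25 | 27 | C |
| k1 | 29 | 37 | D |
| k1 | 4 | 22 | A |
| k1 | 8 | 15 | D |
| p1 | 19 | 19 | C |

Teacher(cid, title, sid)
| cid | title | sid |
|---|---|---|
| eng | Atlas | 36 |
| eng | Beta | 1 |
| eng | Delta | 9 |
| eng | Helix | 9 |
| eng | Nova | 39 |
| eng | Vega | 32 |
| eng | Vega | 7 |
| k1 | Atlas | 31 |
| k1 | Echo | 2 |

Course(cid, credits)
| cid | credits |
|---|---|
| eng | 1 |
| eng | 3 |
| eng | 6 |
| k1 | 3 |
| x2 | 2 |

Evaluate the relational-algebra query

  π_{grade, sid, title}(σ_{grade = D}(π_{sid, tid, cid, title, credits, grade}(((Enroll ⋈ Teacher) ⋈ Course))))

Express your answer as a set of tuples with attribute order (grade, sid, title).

{(D, 1, Beta), (D, 2, Echo), (D, 31, Atlas), (D, 32, Vega), (D, 36, Atlas), (D, 39, Nova), (D, 7, Vega), (D, 9, Delta), (D, 9, Helix)}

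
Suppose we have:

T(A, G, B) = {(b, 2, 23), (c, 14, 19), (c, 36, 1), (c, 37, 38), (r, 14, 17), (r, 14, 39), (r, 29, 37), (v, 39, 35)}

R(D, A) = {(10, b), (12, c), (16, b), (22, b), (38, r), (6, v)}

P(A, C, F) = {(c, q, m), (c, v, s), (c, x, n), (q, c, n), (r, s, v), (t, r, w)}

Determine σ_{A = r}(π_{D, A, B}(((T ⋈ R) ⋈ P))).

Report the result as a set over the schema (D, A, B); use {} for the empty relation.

{(38, r, 17), (38, r, 37), (38, r, 39)}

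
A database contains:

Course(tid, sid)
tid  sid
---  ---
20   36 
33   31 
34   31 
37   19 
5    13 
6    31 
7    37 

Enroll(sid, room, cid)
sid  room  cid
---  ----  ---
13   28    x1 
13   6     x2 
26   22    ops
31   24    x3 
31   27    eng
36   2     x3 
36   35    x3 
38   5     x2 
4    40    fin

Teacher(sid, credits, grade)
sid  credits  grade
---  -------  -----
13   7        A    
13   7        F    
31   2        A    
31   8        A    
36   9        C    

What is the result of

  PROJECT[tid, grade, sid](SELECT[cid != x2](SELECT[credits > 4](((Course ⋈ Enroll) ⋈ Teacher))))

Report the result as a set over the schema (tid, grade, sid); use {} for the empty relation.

{(20, C, 36), (33, A, 31), (34, A, 31), (5, A, 13), (5, F, 13), (6, A, 31)}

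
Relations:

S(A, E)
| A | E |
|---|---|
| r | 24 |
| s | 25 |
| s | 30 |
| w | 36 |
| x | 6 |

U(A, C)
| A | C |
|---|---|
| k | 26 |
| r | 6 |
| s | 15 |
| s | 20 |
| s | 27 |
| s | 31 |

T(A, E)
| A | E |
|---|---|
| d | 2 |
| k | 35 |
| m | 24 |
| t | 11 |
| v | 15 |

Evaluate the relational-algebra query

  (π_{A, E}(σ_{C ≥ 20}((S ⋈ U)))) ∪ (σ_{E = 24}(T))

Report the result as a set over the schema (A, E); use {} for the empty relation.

Joining S and U on A yields {(r, 24, 6), (s, 25, 15), (s, 25, 20), (s, 25, 27), (s, 25, 31), (s, 30, 15), (s, 30, 20), (s, 30, 27), (s, 30, 31)}.
Apply σ_{C ≥ 20}; surviving tuples: {(s, 25, 20), (s, 25, 27), (s, 25, 31), (s, 30, 20), (s, 30, 27), (s, 30, 31)}
π_{A, E} gives {(s, 25), (s, 30)} (4 duplicate(s) eliminated).
Apply σ_{E = 24}; surviving tuples: {(m, 24)}
Set union of the two operands is {(m, 24), (s, 25), (s, 30)}.

{(m, 24), (s, 25), (s, 30)}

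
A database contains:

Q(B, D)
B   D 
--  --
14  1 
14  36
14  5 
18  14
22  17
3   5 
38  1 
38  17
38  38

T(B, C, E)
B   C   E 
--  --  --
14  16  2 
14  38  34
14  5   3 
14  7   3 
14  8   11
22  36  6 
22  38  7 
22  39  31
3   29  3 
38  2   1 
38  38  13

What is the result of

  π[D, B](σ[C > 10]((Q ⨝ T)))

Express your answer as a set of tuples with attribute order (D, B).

{(1, 14), (1, 38), (17, 22), (17, 38), (36, 14), (38, 38), (5, 14), (5, 3)}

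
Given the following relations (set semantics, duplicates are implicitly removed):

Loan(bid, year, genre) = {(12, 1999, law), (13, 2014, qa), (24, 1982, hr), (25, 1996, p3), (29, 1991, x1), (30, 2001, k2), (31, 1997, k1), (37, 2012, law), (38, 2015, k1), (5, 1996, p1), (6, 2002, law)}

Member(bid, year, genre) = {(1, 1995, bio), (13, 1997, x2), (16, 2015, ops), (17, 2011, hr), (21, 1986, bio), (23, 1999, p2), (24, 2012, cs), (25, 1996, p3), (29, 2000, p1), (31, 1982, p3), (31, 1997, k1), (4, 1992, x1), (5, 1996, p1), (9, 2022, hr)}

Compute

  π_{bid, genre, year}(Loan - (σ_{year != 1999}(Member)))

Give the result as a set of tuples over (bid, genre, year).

Apply σ_{year != 1999}; surviving tuples: {(1, 1995, bio), (13, 1997, x2), (16, 2015, ops), (17, 2011, hr), (21, 1986, bio), (24, 2012, cs), (25, 1996, p3), (29, 2000, p1), (31, 1982, p3), (31, 1997, k1), (4, 1992, x1), (5, 1996, p1), (9, 2022, hr)}
Set difference of the two operands is {(12, 1999, law), (13, 2014, qa), (24, 1982, hr), (29, 1991, x1), (30, 2001, k2), (37, 2012, law), (38, 2015, k1), (6, 2002, law)}.
Keep only column(s) bid, genre, year: {(12, law, 1999), (13, qa, 2014), (24, hr, 1982), (29, x1, 1991), (30, k2, 2001), (37, law, 2012), (38, k1, 2015), (6, law, 2002)}

{(12, law, 1999), (13, qa, 2014), (24, hr, 1982), (29, x1, 1991), (30, k2, 2001), (37, law, 2012), (38, k1, 2015), (6, law, 2002)}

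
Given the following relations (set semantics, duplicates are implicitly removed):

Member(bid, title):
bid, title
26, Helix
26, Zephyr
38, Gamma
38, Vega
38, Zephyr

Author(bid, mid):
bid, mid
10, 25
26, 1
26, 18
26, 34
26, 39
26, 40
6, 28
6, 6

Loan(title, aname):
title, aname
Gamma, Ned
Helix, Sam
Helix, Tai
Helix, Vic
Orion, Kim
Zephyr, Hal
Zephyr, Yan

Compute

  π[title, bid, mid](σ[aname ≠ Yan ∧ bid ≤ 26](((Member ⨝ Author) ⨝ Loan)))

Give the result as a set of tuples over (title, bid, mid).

Member ⋈ Author (natural join on bid): {(26, Helix, 1), (26, Helix, 18), (26, Helix, 34), (26, Helix, 39), (26, Helix, 40), (26, Zephyr, 1), (26, Zephyr, 18), (26, Zephyr, 34), (26, Zephyr, 39), (26, Zephyr, 40)}
(Member ⨝ Author) ⋈ Loan (natural join on title): {(26, Helix, 1, Sam), (26, Helix, 1, Tai), (26, Helix, 1, Vic), (26, Helix, 18, Sam), (26, Helix, 18, Tai), (26, Helix, 18, Vic), (26, Helix, 34, Sam), (26, Helix, 34, Tai), (26, Helix, 34, Vic), (26, Helix, 39, Sam), (26, Helix, 39, Tai), (26, Helix, 39, Vic), (26, Helix, 40, Sam), (26, Helix, 40, Tai), (26, Helix, 40, Vic), (26, Zephyr, 1, Hal), (26, Zephyr, 1, Yan), (26, Zephyr, 18, Hal), (26, Zephyr, 18, Yan), (26, Zephyr, 34, Hal), (26, Zephyr, 34, Yan), (26, Zephyr, 39, Hal), (26, Zephyr, 39, Yan), (26, Zephyr, 40, Hal), (26, Zephyr, 40, Yan)}
Selection aname ≠ Yan ∧ bid ≤ 26: {(26, Helix, 1, Sam), (26, Helix, 1, Tai), (26, Helix, 1, Vic), (26, Helix, 18, Sam), (26, Helix, 18, Tai), (26, Helix, 18, Vic), (26, Helix, 34, Sam), (26, Helix, 34, Tai), (26, Helix, 34, Vic), (26, Helix, 39, Sam), (26, Helix, 39, Tai), (26, Helix, 39, Vic), (26, Helix, 40, Sam), (26, Helix, 40, Tai), (26, Helix, 40, Vic), (26, Zephyr, 1, Hal), (26, Zephyr, 18, Hal), (26, Zephyr, 34, Hal), (26, Zephyr, 39, Hal), (26, Zephyr, 40, Hal)}
π[title, bid, mid]: project onto (title, bid, mid) (10 duplicate(s) eliminated) → {(Helix, 26, 1), (Helix, 26, 18), (Helix, 26, 34), (Helix, 26, 39), (Helix, 26, 40), (Zephyr, 26, 1), (Zephyr, 26, 18), (Zephyr, 26, 34), (Zephyr, 26, 39), (Zephyr, 26, 40)}

{(Helix, 26, 1), (Helix, 26, 18), (Helix, 26, 34), (Helix, 26, 39), (Helix, 26, 40), (Zephyr, 26, 1), (Zephyr, 26, 18), (Zephyr, 26, 34), (Zephyr, 26, 39), (Zephyr, 26, 40)}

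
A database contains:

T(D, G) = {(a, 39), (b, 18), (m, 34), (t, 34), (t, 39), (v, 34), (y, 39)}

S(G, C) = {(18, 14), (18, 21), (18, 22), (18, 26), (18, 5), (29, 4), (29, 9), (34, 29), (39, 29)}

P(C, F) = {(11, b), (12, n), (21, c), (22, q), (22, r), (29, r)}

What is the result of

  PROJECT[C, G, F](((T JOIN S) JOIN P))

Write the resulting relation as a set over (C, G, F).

{(21, 18, c), (22, 18, q), (22, 18, r), (29, 34, r), (29, 39, r)}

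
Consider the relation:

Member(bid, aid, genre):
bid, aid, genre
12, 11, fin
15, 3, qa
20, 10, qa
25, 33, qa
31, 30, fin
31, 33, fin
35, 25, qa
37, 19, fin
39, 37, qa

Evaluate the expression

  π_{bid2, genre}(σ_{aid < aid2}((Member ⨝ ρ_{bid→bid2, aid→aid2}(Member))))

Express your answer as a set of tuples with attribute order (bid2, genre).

{(20, qa), (25, qa), (31, fin), (35, qa), (37, fin), (39, qa)}

ρ[bid→bid2, aid→aid2]: schema becomes (bid2, aid2, genre); tuples unchanged.
Joining Member and ρ_{bid→bid2, aid→aid2}(Member) on genre yields {(12, 11, fin, 12, 11), (12, 11, fin, 31, 30), (12, 11, fin, 31, 33), (12, 11, fin, 37, 19), (15, 3, qa, 15, 3), (15, 3, qa, 20, 10), (15, 3, qa, 25, 33), (15, 3, qa, 35, 25), (15, 3, qa, 39, 37), (20, 10, qa, 15, 3), (20, 10, qa, 20, 10), (20, 10, qa, 25, 33), (20, 10, qa, 35, 25), (20, 10, qa, 39, 37), (25, 33, qa, 15, 3), (25, 33, qa, 20, 10), (25, 33, qa, 25, 33), (25, 33, qa, 35, 25), (25, 33, qa, 39, 37), (31, 30, fin, 12, 11), (31, 30, fin, 31, 30), (31, 30, fin, 31, 33), (31, 30, fin, 37, 19), (31, 33, fin, 12, 11), (31, 33, fin, 31, 30), (31, 33, fin, 31, 33), (31, 33, fin, 37, 19), (35, 25, qa, 15, 3), (35, 25, qa, 20, 10), (35, 25, qa, 25, 33), (35, 25, qa, 35, 25), (35, 25, qa, 39, 37), (37, 19, fin, 12, 11), (37, 19, fin, 31, 30), (37, 19, fin, 31, 33), (37, 19, fin, 37, 19), (39, 37, qa, 15, 3), (39, 37, qa, 20, 10), (39, 37, qa, 25, 33), (39, 37, qa, 35, 25), (39, 37, qa, 39, 37)}.
Apply σ_{aid < aid2}; surviving tuples: {(12, 11, fin, 31, 30), (12, 11, fin, 31, 33), (12, 11, fin, 37, 19), (15, 3, qa, 20, 10), (15, 3, qa, 25, 33), (15, 3, qa, 35, 25), (15, 3, qa, 39, 37), (20, 10, qa, 25, 33), (20, 10, qa, 35, 25), (20, 10, qa, 39, 37), (25, 33, qa, 39, 37), (31, 30, fin, 31, 33), (35, 25, qa, 25, 33), (35, 25, qa, 39, 37), (37, 19, fin, 31, 30), (37, 19, fin, 31, 33)}
π_{bid2, genre} gives {(20, qa), (25, qa), (31, fin), (35, qa), (37, fin), (39, qa)} (10 duplicate(s) eliminated).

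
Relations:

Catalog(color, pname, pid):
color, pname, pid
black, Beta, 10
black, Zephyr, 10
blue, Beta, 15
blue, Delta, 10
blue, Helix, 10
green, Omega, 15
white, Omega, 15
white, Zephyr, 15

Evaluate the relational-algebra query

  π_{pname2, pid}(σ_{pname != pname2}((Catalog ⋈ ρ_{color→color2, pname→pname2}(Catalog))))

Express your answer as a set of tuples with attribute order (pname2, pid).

{(Beta, 10), (Beta, 15), (Delta, 10), (Helix, 10), (Omega, 15), (Zephyr, 10), (Zephyr, 15)}

ρ[color→color2, pname→pname2]: schema becomes (color2, pname2, pid); tuples unchanged.
Natural join on pid: {(black, Beta, 10, black, Beta), (black, Beta, 10, black, Zephyr), (black, Beta, 10, blue, Delta), (black, Beta, 10, blue, Helix), (black, Zephyr, 10, black, Beta), (black, Zephyr, 10, black, Zephyr), (black, Zephyr, 10, blue, Delta), (black, Zephyr, 10, blue, Helix), (blue, Beta, 15, blue, Beta), (blue, Beta, 15, green, Omega), (blue, Beta, 15, white, Omega), (blue, Beta, 15, white, Zephyr), (blue, Delta, 10, black, Beta), (blue, Delta, 10, black, Zephyr), (blue, Delta, 10, blue, Delta), (blue, Delta, 10, blue, Helix), (blue, Helix, 10, black, Beta), (blue, Helix, 10, black, Zephyr), (blue, Helix, 10, blue, Delta), (blue, Helix, 10, blue, Helix), (green, Omega, 15, blue, Beta), (green, Omega, 15, green, Omega), (green, Omega, 15, white, Omega), (green, Omega, 15, white, Zephyr), (white, Omega, 15, blue, Beta), (white, Omega, 15, green, Omega), (white, Omega, 15, white, Omega), (white, Omega, 15, white, Zephyr), (white, Zephyr, 15, blue, Beta), (white, Zephyr, 15, green, Omega), (white, Zephyr, 15, white, Omega), (white, Zephyr, 15, white, Zephyr)}
Selection pname != pname2: {(black, Beta, 10, black, Zephyr), (black, Beta, 10, blue, Delta), (black, Beta, 10, blue, Helix), (black, Zephyr, 10, black, Beta), (black, Zephyr, 10, blue, Delta), (black, Zephyr, 10, blue, Helix), (blue, Beta, 15, green, Omega), (blue, Beta, 15, white, Omega), (blue, Beta, 15, white, Zephyr), (blue, Delta, 10, black, Beta), (blue, Delta, 10, black, Zephyr), (blue, Delta, 10, blue, Helix), (blue, Helix, 10, black, Beta), (blue, Helix, 10, black, Zephyr), (blue, Helix, 10, blue, Delta), (green, Omega, 15, blue, Beta), (green, Omega, 15, white, Zephyr), (white, Omega, 15, blue, Beta), (white, Omega, 15, white, Zephyr), (white, Zephyr, 15, blue, Beta), (white, Zephyr, 15, green, Omega), (white, Zephyr, 15, white, Omega)}
π[pname2, pid]: project onto (pname2, pid) (15 duplicate(s) eliminated) → {(Beta, 10), (Beta, 15), (Delta, 10), (Helix, 10), (Omega, 15), (Zephyr, 10), (Zephyr, 15)}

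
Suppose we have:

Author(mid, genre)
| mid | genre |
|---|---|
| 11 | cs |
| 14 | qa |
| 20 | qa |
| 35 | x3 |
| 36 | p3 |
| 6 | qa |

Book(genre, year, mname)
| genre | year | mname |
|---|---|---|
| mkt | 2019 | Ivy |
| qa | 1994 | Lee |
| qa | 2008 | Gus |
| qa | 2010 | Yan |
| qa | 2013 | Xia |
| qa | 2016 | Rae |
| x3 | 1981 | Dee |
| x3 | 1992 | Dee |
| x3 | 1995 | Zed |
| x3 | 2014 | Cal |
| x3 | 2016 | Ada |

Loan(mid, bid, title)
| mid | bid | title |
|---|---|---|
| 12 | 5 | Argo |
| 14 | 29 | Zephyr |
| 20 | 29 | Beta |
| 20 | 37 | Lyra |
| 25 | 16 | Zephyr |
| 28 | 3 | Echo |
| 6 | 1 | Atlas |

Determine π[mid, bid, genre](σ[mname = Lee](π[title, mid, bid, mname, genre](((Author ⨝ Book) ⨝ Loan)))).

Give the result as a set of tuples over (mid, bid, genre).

{(14, 29, qa), (20, 29, qa), (20, 37, qa), (6, 1, qa)}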